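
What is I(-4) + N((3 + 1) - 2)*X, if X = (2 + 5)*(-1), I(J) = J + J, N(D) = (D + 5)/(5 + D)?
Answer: -15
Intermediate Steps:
N(D) = 1 (N(D) = (5 + D)/(5 + D) = 1)
I(J) = 2*J
X = -7 (X = 7*(-1) = -7)
I(-4) + N((3 + 1) - 2)*X = 2*(-4) + 1*(-7) = -8 - 7 = -15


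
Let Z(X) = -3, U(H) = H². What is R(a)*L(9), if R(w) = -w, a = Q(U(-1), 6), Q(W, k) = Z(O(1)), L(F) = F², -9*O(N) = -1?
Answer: 243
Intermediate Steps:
O(N) = ⅑ (O(N) = -⅑*(-1) = ⅑)
Q(W, k) = -3
a = -3
R(a)*L(9) = -1*(-3)*9² = 3*81 = 243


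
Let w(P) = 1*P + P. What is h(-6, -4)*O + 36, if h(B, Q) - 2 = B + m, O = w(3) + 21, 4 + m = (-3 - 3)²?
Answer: 792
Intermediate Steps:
w(P) = 2*P (w(P) = P + P = 2*P)
m = 32 (m = -4 + (-3 - 3)² = -4 + (-6)² = -4 + 36 = 32)
O = 27 (O = 2*3 + 21 = 6 + 21 = 27)
h(B, Q) = 34 + B (h(B, Q) = 2 + (B + 32) = 2 + (32 + B) = 34 + B)
h(-6, -4)*O + 36 = (34 - 6)*27 + 36 = 28*27 + 36 = 756 + 36 = 792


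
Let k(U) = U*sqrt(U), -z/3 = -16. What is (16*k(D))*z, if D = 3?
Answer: 2304*sqrt(3) ≈ 3990.6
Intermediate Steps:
z = 48 (z = -3*(-16) = 48)
k(U) = U**(3/2)
(16*k(D))*z = (16*3**(3/2))*48 = (16*(3*sqrt(3)))*48 = (48*sqrt(3))*48 = 2304*sqrt(3)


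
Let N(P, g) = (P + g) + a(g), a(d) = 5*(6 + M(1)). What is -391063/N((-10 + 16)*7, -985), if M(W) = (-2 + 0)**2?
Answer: 391063/893 ≈ 437.92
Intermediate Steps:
M(W) = 4 (M(W) = (-2)**2 = 4)
a(d) = 50 (a(d) = 5*(6 + 4) = 5*10 = 50)
N(P, g) = 50 + P + g (N(P, g) = (P + g) + 50 = 50 + P + g)
-391063/N((-10 + 16)*7, -985) = -391063/(50 + (-10 + 16)*7 - 985) = -391063/(50 + 6*7 - 985) = -391063/(50 + 42 - 985) = -391063/(-893) = -391063*(-1/893) = 391063/893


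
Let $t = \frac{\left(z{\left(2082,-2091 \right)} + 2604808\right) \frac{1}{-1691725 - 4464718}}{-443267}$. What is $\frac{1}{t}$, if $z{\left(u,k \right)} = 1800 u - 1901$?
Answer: $\frac{2728948019281}{6350507} \approx 4.2972 \cdot 10^{5}$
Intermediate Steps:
$z{\left(u,k \right)} = -1901 + 1800 u$
$t = \frac{6350507}{2728948019281}$ ($t = \frac{\left(\left(-1901 + 1800 \cdot 2082\right) + 2604808\right) \frac{1}{-1691725 - 4464718}}{-443267} = \frac{\left(-1901 + 3747600\right) + 2604808}{-6156443} \left(- \frac{1}{443267}\right) = \left(3745699 + 2604808\right) \left(- \frac{1}{6156443}\right) \left(- \frac{1}{443267}\right) = 6350507 \left(- \frac{1}{6156443}\right) \left(- \frac{1}{443267}\right) = \left(- \frac{6350507}{6156443}\right) \left(- \frac{1}{443267}\right) = \frac{6350507}{2728948019281} \approx 2.3271 \cdot 10^{-6}$)
$\frac{1}{t} = \frac{1}{\frac{6350507}{2728948019281}} = \frac{2728948019281}{6350507}$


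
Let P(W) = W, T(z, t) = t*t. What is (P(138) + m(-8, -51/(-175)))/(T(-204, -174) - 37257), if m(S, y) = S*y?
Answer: -7914/407225 ≈ -0.019434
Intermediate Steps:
T(z, t) = t²
(P(138) + m(-8, -51/(-175)))/(T(-204, -174) - 37257) = (138 - (-408)/(-175))/((-174)² - 37257) = (138 - (-408)*(-1)/175)/(30276 - 37257) = (138 - 8*51/175)/(-6981) = (138 - 408/175)*(-1/6981) = (23742/175)*(-1/6981) = -7914/407225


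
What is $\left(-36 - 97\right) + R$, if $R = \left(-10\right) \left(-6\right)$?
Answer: $-73$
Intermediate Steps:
$R = 60$
$\left(-36 - 97\right) + R = \left(-36 - 97\right) + 60 = -133 + 60 = -73$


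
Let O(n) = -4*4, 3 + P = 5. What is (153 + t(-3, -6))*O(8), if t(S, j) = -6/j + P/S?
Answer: -7360/3 ≈ -2453.3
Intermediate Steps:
P = 2 (P = -3 + 5 = 2)
O(n) = -16
t(S, j) = -6/j + 2/S
(153 + t(-3, -6))*O(8) = (153 + (-6/(-6) + 2/(-3)))*(-16) = (153 + (-6*(-⅙) + 2*(-⅓)))*(-16) = (153 + (1 - ⅔))*(-16) = (153 + ⅓)*(-16) = (460/3)*(-16) = -7360/3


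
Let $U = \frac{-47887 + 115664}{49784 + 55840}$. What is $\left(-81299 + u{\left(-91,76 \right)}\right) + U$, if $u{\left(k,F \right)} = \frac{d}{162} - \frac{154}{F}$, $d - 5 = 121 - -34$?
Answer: $- \frac{163156182625}{2006856} \approx -81299.0$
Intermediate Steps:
$U = \frac{67777}{105624} \approx 0.64168$
$d = 160$ ($d = 5 + \left(121 - -34\right) = 5 + \left(121 + 34\right) = 5 + 155 = 160$)
$u{\left(k,F \right)} = \frac{80}{81} - \frac{154}{F}$ ($u{\left(k,F \right)} = \frac{160}{162} - \frac{154}{F} = 160 \cdot \frac{1}{162} - \frac{154}{F} = \frac{80}{81} - \frac{154}{F}$)
$\left(-81299 + u{\left(-91,76 \right)}\right) + U = \left(-81299 + \left(\frac{80}{81} - \frac{154}{76}\right)\right) + \frac{67777}{105624} = \left(-81299 + \left(\frac{80}{81} - \frac{77}{38}\right)\right) + \frac{67777}{105624} = \left(-81299 - \frac{3197}{3078}\right) + \frac{67777}{105624} = - \frac{250241519}{3078} + \frac{67777}{105624} = - \frac{163156182625}{2006856}$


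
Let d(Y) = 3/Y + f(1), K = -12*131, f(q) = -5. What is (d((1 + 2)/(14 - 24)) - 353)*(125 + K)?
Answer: 532496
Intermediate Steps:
K = -1572
d(Y) = -5 + 3/Y (d(Y) = 3/Y - 5 = -5 + 3/Y)
(d((1 + 2)/(14 - 24)) - 353)*(125 + K) = ((-5 + 3/(((1 + 2)/(14 - 24)))) - 353)*(125 - 1572) = ((-5 + 3/((3/(-10)))) - 353)*(-1447) = ((-5 + 3/((3*(-⅒)))) - 353)*(-1447) = ((-5 + 3/(-3/10)) - 353)*(-1447) = ((-5 + 3*(-10/3)) - 353)*(-1447) = ((-5 - 10) - 353)*(-1447) = (-15 - 353)*(-1447) = -368*(-1447) = 532496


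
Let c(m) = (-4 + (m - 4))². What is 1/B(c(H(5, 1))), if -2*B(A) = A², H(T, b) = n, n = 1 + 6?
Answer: -2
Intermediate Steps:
n = 7
H(T, b) = 7
c(m) = (-8 + m)² (c(m) = (-4 + (-4 + m))² = (-8 + m)²)
B(A) = -A²/2
1/B(c(H(5, 1))) = 1/(-(-8 + 7)⁴/2) = 1/(-((-1)²)²/2) = 1/(-½*1²) = 1/(-½*1) = 1/(-½) = -2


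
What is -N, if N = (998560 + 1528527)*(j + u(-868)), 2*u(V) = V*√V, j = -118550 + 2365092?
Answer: -5677207083154 + 2193511516*I*√217 ≈ -5.6772e+12 + 3.2312e+10*I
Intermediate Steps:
j = 2246542
u(V) = V^(3/2)/2 (u(V) = (V*√V)/2 = V^(3/2)/2)
N = 5677207083154 - 2193511516*I*√217 (N = (998560 + 1528527)*(2246542 + (-868)^(3/2)/2) = 2527087*(2246542 + (-1736*I*√217)/2) = 2527087*(2246542 - 868*I*√217) = 5677207083154 - 2193511516*I*√217 ≈ 5.6772e+12 - 3.2312e+10*I)
-N = -(5677207083154 - 2193511516*I*√217) = -5677207083154 + 2193511516*I*√217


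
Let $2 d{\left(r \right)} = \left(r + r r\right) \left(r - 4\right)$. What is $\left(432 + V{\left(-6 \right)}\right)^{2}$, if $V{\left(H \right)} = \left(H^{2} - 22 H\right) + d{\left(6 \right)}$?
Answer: $412164$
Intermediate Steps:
$d{\left(r \right)} = \frac{\left(-4 + r\right) \left(r + r^{2}\right)}{2}$ ($d{\left(r \right)} = \frac{\left(r + r r\right) \left(r - 4\right)}{2} = \frac{\left(r + r^{2}\right) \left(-4 + r\right)}{2} = \frac{\left(-4 + r\right) \left(r + r^{2}\right)}{2}$)
$V{\left(H \right)} = 42 + H^{2} - 22 H$ ($V{\left(H \right)} = \left(H^{2} - 22 H\right) + \frac{1}{2} \cdot 6 \left(-4 + 6^{2} - 18\right) = \left(H^{2} - 22 H\right) + \frac{1}{2} \cdot 6 \left(-4 + 36 - 18\right) = \left(H^{2} - 22 H\right) + \frac{1}{2} \cdot 6 \cdot 14 = \left(H^{2} - 22 H\right) + 42 = 42 + H^{2} - 22 H$)
$\left(432 + V{\left(-6 \right)}\right)^{2} = \left(432 + \left(42 + \left(-6\right)^{2} - -132\right)\right)^{2} = \left(432 + \left(42 + 36 + 132\right)\right)^{2} = \left(432 + 210\right)^{2} = 642^{2} = 412164$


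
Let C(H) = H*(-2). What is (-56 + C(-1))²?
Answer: 2916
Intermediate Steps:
C(H) = -2*H
(-56 + C(-1))² = (-56 - 2*(-1))² = (-56 + 2)² = (-54)² = 2916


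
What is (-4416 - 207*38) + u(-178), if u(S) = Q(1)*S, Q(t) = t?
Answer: -12460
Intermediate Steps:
u(S) = S (u(S) = 1*S = S)
(-4416 - 207*38) + u(-178) = (-4416 - 207*38) - 178 = (-4416 - 7866) - 178 = -12282 - 178 = -12460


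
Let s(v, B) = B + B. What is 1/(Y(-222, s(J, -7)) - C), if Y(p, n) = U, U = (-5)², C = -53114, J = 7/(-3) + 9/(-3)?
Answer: 1/53139 ≈ 1.8819e-5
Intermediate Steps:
J = -16/3 (J = 7*(-⅓) + 9*(-⅓) = -7/3 - 3 = -16/3 ≈ -5.3333)
s(v, B) = 2*B
U = 25
Y(p, n) = 25
1/(Y(-222, s(J, -7)) - C) = 1/(25 - 1*(-53114)) = 1/(25 + 53114) = 1/53139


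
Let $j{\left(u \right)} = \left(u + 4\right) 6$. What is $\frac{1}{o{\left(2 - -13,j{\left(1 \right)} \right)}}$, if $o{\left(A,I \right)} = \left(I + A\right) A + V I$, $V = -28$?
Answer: $- \frac{1}{165} \approx -0.0060606$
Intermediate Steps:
$j{\left(u \right)} = 24 + 6 u$ ($j{\left(u \right)} = \left(4 + u\right) 6 = 24 + 6 u$)
$o{\left(A,I \right)} = - 28 I + A \left(A + I\right)$ ($o{\left(A,I \right)} = \left(I + A\right) A - 28 I = \left(A + I\right) A - 28 I = A \left(A + I\right) - 28 I = - 28 I + A \left(A + I\right)$)
$\frac{1}{o{\left(2 - -13,j{\left(1 \right)} \right)}} = \frac{1}{\left(2 - -13\right)^{2} - 28 \left(24 + 6 \cdot 1\right) + \left(2 - -13\right) \left(24 + 6 \cdot 1\right)} = \frac{1}{\left(2 + 13\right)^{2} - 28 \left(24 + 6\right) + \left(2 + 13\right) \left(24 + 6\right)} = \frac{1}{15^{2} - 840 + 15 \cdot 30} = \frac{1}{225 - 840 + 450} = \frac{1}{-165} = - \frac{1}{165}$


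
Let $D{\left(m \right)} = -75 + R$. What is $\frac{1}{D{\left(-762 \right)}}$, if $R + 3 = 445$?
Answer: $\frac{1}{367} \approx 0.0027248$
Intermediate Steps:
$R = 442$ ($R = -3 + 445 = 442$)
$D{\left(m \right)} = 367$ ($D{\left(m \right)} = -75 + 442 = 367$)
$\frac{1}{D{\left(-762 \right)}} = \frac{1}{367}$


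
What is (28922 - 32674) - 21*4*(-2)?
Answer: -3584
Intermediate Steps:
(28922 - 32674) - 21*4*(-2) = -3752 - 84*(-2) = -3752 + 168 = -3584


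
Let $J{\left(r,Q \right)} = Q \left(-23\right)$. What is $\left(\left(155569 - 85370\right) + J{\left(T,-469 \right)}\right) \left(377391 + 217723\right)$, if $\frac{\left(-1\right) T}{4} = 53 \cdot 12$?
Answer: $48195902404$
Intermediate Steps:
$T = -2544$ ($T = - 4 \cdot 53 \cdot 12 = \left(-4\right) 636 = -2544$)
$J{\left(r,Q \right)} = - 23 Q$
$\left(\left(155569 - 85370\right) + J{\left(T,-469 \right)}\right) \left(377391 + 217723\right) = \left(\left(155569 - 85370\right) - -10787\right) \left(377391 + 217723\right) = \left(70199 + 10787\right) 595114 = 80986 \cdot 595114 = 48195902404$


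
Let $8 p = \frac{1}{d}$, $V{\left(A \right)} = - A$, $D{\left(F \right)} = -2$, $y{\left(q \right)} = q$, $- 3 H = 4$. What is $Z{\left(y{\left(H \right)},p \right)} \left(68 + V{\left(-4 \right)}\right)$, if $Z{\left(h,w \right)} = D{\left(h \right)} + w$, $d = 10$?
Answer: $- \frac{1431}{10} \approx -143.1$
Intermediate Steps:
$H = - \frac{4}{3}$ ($H = \left(- \frac{1}{3}\right) 4 = - \frac{4}{3} \approx -1.3333$)
$p = \frac{1}{80}$ ($p = \frac{1}{8 \cdot 10} = \frac{1}{8} \cdot \frac{1}{10} = \frac{1}{80} \approx 0.0125$)
$Z{\left(h,w \right)} = -2 + w$
$Z{\left(y{\left(H \right)},p \right)} \left(68 + V{\left(-4 \right)}\right) = \left(-2 + \frac{1}{80}\right) \left(68 - -4\right) = - \frac{159 \left(68 + 4\right)}{80} = \left(- \frac{159}{80}\right) 72 = - \frac{1431}{10}$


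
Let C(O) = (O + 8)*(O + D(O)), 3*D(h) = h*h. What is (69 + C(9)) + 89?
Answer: 770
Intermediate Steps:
D(h) = h²/3 (D(h) = (h*h)/3 = h²/3)
C(O) = (8 + O)*(O + O²/3) (C(O) = (O + 8)*(O + O²/3) = (8 + O)*(O + O²/3))
(69 + C(9)) + 89 = (69 + (⅓)*9*(24 + 9² + 11*9)) + 89 = (69 + (⅓)*9*(24 + 81 + 99)) + 89 = (69 + (⅓)*9*204) + 89 = (69 + 612) + 89 = 681 + 89 = 770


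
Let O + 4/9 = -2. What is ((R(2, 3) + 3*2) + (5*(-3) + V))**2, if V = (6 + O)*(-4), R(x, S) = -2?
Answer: 51529/81 ≈ 636.16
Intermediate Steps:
O = -22/9 (O = -4/9 - 2 = -22/9 ≈ -2.4444)
V = -128/9 (V = (6 - 22/9)*(-4) = (32/9)*(-4) = -128/9 ≈ -14.222)
((R(2, 3) + 3*2) + (5*(-3) + V))**2 = ((-2 + 3*2) + (5*(-3) - 128/9))**2 = ((-2 + 6) + (-15 - 128/9))**2 = (4 - 263/9)**2 = (-227/9)**2 = 51529/81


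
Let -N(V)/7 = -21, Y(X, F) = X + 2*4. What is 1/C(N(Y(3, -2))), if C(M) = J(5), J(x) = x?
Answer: ⅕ ≈ 0.20000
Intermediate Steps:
Y(X, F) = 8 + X (Y(X, F) = X + 8 = 8 + X)
N(V) = 147 (N(V) = -7*(-21) = 147)
C(M) = 5
1/C(N(Y(3, -2))) = 1/5 = ⅕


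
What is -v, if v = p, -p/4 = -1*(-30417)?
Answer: 121668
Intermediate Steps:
p = -121668 (p = -(-4)*(-30417) = -4*30417 = -121668)
v = -121668
-v = -1*(-121668) = 121668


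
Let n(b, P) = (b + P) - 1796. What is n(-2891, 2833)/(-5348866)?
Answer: 927/2674433 ≈ 0.00034662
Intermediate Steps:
n(b, P) = -1796 + P + b (n(b, P) = (P + b) - 1796 = -1796 + P + b)
n(-2891, 2833)/(-5348866) = (-1796 + 2833 - 2891)/(-5348866) = -1854*(-1/5348866) = 927/2674433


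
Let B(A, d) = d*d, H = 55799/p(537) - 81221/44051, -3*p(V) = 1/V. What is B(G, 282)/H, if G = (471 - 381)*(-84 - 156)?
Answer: -125111133/141422889245 ≈ -0.00088466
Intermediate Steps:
p(V) = -1/(3*V)
H = -565691556980/6293 (H = 55799/((-⅓/537)) - 81221/44051 = 55799/((-⅓*1/537)) - 81221*1/44051 = 55799/(-1/1611) - 11603/6293 = 55799*(-1611) - 11603/6293 = -89892189 - 11603/6293 = -565691556980/6293 ≈ -8.9892e+7)
G = -21600 (G = 90*(-240) = -21600)
B(A, d) = d²
B(G, 282)/H = 282²/(-565691556980/6293) = 79524*(-6293/565691556980) = -125111133/141422889245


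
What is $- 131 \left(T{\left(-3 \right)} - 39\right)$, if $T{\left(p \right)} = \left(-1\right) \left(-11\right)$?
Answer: $3668$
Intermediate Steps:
$T{\left(p \right)} = 11$
$- 131 \left(T{\left(-3 \right)} - 39\right) = - 131 \left(11 - 39\right) = \left(-131\right) \left(-28\right) = 3668$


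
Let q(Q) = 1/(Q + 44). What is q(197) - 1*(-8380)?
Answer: 2019581/241 ≈ 8380.0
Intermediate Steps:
q(Q) = 1/(44 + Q)
q(197) - 1*(-8380) = 1/(44 + 197) - 1*(-8380) = 1/241 + 8380 = 2019581/241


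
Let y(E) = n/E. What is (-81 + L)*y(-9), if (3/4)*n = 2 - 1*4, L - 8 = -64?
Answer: -1096/27 ≈ -40.593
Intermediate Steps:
L = -56 (L = 8 - 64 = -56)
n = -8/3 (n = 4*(2 - 1*4)/3 = 4*(2 - 4)/3 = (4/3)*(-2) = -8/3 ≈ -2.6667)
y(E) = -8/(3*E)
(-81 + L)*y(-9) = (-81 - 56)*(-8/3/(-9)) = -(-1096)*(-1)/(3*9) = -137*8/27 = -1096/27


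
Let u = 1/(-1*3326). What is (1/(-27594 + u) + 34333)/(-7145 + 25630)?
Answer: 3151001882459/1696509767825 ≈ 1.8573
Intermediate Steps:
u = -1/3326 (u = 1/(-3326) = -1/3326 ≈ -0.00030066)
(1/(-27594 + u) + 34333)/(-7145 + 25630) = (1/(-27594 - 1/3326) + 34333)/(-7145 + 25630) = (1/(-91777645/3326) + 34333)/18485 = (-3326/91777645 + 34333)*(1/18485) = (3151001882459/91777645)*(1/18485) = 3151001882459/1696509767825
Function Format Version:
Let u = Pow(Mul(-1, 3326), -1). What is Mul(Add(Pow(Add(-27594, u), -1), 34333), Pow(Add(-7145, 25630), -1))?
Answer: Rational(3151001882459, 1696509767825) ≈ 1.8573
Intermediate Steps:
u = Rational(-1, 3326) (u = Pow(-3326, -1) = Rational(-1, 3326) ≈ -0.00030066)
Mul(Add(Pow(Add(-27594, u), -1), 34333), Pow(Add(-7145, 25630), -1)) = Mul(Add(Pow(Add(-27594, Rational(-1, 3326)), -1), 34333), Pow(Add(-7145, 25630), -1)) = Mul(Add(Pow(Rational(-91777645, 3326), -1), 34333), Pow(18485, -1)) = Mul(Add(Rational(-3326, 91777645), 34333), Rational(1, 18485)) = Mul(Rational(3151001882459, 91777645), Rational(1, 18485)) = Rational(3151001882459, 1696509767825)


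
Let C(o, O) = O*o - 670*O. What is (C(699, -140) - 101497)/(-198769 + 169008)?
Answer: 105557/29761 ≈ 3.5468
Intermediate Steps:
C(o, O) = -670*O + O*o
(C(699, -140) - 101497)/(-198769 + 169008) = (-140*(-670 + 699) - 101497)/(-198769 + 169008) = (-140*29 - 101497)/(-29761) = (-4060 - 101497)*(-1/29761) = -105557*(-1/29761) = 105557/29761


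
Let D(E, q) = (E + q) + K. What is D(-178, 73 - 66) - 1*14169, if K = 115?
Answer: -14225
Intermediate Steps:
D(E, q) = 115 + E + q (D(E, q) = (E + q) + 115 = 115 + E + q)
D(-178, 73 - 66) - 1*14169 = (115 - 178 + (73 - 66)) - 1*14169 = (115 - 178 + 7) - 14169 = -56 - 14169 = -14225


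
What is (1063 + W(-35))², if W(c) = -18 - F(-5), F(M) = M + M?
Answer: 1113025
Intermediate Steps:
F(M) = 2*M
W(c) = -8 (W(c) = -18 - 2*(-5) = -18 - 1*(-10) = -18 + 10 = -8)
(1063 + W(-35))² = (1063 - 8)² = 1055² = 1113025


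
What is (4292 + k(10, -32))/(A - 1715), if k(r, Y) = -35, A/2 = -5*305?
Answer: -4257/4765 ≈ -0.89339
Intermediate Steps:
A = -3050 (A = 2*(-5*305) = 2*(-1525) = -3050)
(4292 + k(10, -32))/(A - 1715) = (4292 - 35)/(-3050 - 1715) = 4257/(-4765) = 4257*(-1/4765) = -4257/4765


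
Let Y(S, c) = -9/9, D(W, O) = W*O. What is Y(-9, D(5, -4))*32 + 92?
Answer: 60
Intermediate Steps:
D(W, O) = O*W
Y(S, c) = -1 (Y(S, c) = -9*1/9 = -1)
Y(-9, D(5, -4))*32 + 92 = -1*32 + 92 = -32 + 92 = 60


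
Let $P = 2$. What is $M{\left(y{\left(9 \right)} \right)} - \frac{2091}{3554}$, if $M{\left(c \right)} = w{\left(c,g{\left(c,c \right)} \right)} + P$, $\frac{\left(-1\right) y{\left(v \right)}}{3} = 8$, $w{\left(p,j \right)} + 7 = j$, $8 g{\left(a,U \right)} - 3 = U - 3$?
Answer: $- \frac{30523}{3554} \approx -8.5883$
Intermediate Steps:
$g{\left(a,U \right)} = \frac{U}{8}$ ($g{\left(a,U \right)} = \frac{3}{8} + \frac{U - 3}{8} = \frac{3}{8} + \frac{-3 + U}{8} = \frac{3}{8} + \left(- \frac{3}{8} + \frac{U}{8}\right) = \frac{U}{8}$)
$w{\left(p,j \right)} = -7 + j$
$y{\left(v \right)} = -24$ ($y{\left(v \right)} = \left(-3\right) 8 = -24$)
$M{\left(c \right)} = -5 + \frac{c}{8}$ ($M{\left(c \right)} = \left(-7 + \frac{c}{8}\right) + 2 = -5 + \frac{c}{8}$)
$M{\left(y{\left(9 \right)} \right)} - \frac{2091}{3554} = \left(-5 + \frac{1}{8} \left(-24\right)\right) - \frac{2091}{3554} = \left(-5 - 3\right) - 2091 \cdot \frac{1}{3554} = -8 - \frac{2091}{3554} = - \frac{30523}{3554}$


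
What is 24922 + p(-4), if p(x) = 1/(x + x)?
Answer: 199375/8 ≈ 24922.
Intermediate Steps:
p(x) = 1/(2*x)
24922 + p(-4) = 24922 + (½)/(-4) = 24922 + (½)*(-¼) = 24922 - ⅛ = 199375/8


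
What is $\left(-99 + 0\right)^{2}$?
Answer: $9801$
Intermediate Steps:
$\left(-99 + 0\right)^{2} = \left(-99\right)^{2} = 9801$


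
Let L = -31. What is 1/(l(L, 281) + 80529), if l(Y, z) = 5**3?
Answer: 1/80654 ≈ 1.2399e-5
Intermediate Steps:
l(Y, z) = 125
1/(l(L, 281) + 80529) = 1/(125 + 80529) = 1/80654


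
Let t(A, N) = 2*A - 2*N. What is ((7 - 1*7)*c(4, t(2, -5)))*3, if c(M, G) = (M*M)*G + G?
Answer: 0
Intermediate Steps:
t(A, N) = -2*N + 2*A
c(M, G) = G + G*M² (c(M, G) = M²*G + G = G*M² + G = G + G*M²)
((7 - 1*7)*c(4, t(2, -5)))*3 = ((7 - 1*7)*((-2*(-5) + 2*2)*(1 + 4²)))*3 = ((7 - 7)*((10 + 4)*(1 + 16)))*3 = (0*(14*17))*3 = (0*238)*3 = 0*3 = 0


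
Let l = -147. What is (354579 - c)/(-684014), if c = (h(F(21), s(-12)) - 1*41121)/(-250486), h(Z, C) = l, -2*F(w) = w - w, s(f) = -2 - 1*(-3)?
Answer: -44408517063/85667965402 ≈ -0.51838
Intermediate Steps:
s(f) = 1 (s(f) = -2 + 3 = 1)
F(w) = 0 (F(w) = -(w - w)/2 = -1/2*0 = 0)
h(Z, C) = -147
c = 20634/125243 (c = (-147 - 1*41121)/(-250486) = (-147 - 41121)*(-1/250486) = -41268*(-1/250486) = 20634/125243 ≈ 0.16475)
(354579 - c)/(-684014) = (354579 - 1*20634/125243)/(-684014) = (354579 - 20634/125243)*(-1/684014) = (44408517063/125243)*(-1/684014) = -44408517063/85667965402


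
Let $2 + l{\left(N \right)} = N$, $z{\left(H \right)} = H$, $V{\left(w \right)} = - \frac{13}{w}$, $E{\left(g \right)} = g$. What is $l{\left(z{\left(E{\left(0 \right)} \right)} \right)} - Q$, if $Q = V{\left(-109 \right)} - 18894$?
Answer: $\frac{2059215}{109} \approx 18892.0$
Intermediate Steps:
$l{\left(N \right)} = -2 + N$
$Q = - \frac{2059433}{109}$ ($Q = - \frac{13}{-109} - 18894 = \left(-13\right) \left(- \frac{1}{109}\right) - 18894 = \frac{13}{109} - 18894 = - \frac{2059433}{109} \approx -18894.0$)
$l{\left(z{\left(E{\left(0 \right)} \right)} \right)} - Q = \left(-2 + 0\right) - - \frac{2059433}{109} = -2 + \frac{2059433}{109} = \frac{2059215}{109}$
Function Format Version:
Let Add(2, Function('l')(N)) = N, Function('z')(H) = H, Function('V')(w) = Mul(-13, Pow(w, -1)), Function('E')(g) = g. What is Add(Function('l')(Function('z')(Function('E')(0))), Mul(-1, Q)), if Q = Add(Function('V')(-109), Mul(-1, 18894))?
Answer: Rational(2059215, 109) ≈ 18892.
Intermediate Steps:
Function('l')(N) = Add(-2, N)
Q = Rational(-2059433, 109) (Q = Add(Mul(-13, Pow(-109, -1)), Mul(-1, 18894)) = Add(Mul(-13, Rational(-1, 109)), -18894) = Add(Rational(13, 109), -18894) = Rational(-2059433, 109) ≈ -18894.)
Add(Function('l')(Function('z')(Function('E')(0))), Mul(-1, Q)) = Add(Add(-2, 0), Mul(-1, Rational(-2059433, 109))) = Add(-2, Rational(2059433, 109)) = Rational(2059215, 109)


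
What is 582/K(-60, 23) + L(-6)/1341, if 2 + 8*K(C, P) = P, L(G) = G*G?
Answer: 231276/1043 ≈ 221.74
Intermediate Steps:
L(G) = G²
K(C, P) = -¼ + P/8
582/K(-60, 23) + L(-6)/1341 = 582/(-¼ + (⅛)*23) + (-6)²/1341 = 582/(-¼ + 23/8) + 36*(1/1341) = 582/(21/8) + 4/149 = 582*(8/21) + 4/149 = 1552/7 + 4/149 = 231276/1043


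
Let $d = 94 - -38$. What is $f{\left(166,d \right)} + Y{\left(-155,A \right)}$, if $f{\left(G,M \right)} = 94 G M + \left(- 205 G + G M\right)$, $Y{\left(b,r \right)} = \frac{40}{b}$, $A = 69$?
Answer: $\frac{63475902}{31} \approx 2.0476 \cdot 10^{6}$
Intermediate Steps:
$d = 132$ ($d = 94 + 38 = 132$)
$f{\left(G,M \right)} = - 205 G + 95 G M$ ($f{\left(G,M \right)} = 94 G M + \left(- 205 G + G M\right) = - 205 G + 95 G M$)
$f{\left(166,d \right)} + Y{\left(-155,A \right)} = 5 \cdot 166 \left(-41 + 19 \cdot 132\right) + \frac{40}{-155} = 5 \cdot 166 \left(-41 + 2508\right) + 40 \left(- \frac{1}{155}\right) = 5 \cdot 166 \cdot 2467 - \frac{8}{31} = 2047610 - \frac{8}{31} = \frac{63475902}{31}$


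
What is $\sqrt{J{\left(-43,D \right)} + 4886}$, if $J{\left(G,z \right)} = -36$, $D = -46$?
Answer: $5 \sqrt{194} \approx 69.642$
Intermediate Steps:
$\sqrt{J{\left(-43,D \right)} + 4886} = \sqrt{-36 + 4886} = \sqrt{4850} = 5 \sqrt{194}$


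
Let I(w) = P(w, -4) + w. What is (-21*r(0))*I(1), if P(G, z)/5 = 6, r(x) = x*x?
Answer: 0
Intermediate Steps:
r(x) = x²
P(G, z) = 30 (P(G, z) = 5*6 = 30)
I(w) = 30 + w
(-21*r(0))*I(1) = (-21*0²)*(30 + 1) = -21*0*31 = 0*31 = 0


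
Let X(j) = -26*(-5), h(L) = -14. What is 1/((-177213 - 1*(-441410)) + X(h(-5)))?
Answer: 1/264327 ≈ 3.7832e-6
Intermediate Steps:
X(j) = 130
1/((-177213 - 1*(-441410)) + X(h(-5))) = 1/((-177213 - 1*(-441410)) + 130) = 1/((-177213 + 441410) + 130) = 1/(264197 + 130) = 1/264327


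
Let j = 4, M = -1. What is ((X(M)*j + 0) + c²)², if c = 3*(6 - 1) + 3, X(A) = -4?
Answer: 94864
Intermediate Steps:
c = 18 (c = 3*5 + 3 = 15 + 3 = 18)
((X(M)*j + 0) + c²)² = ((-4*4 + 0) + 18²)² = ((-16 + 0) + 324)² = (-16 + 324)² = 308² = 94864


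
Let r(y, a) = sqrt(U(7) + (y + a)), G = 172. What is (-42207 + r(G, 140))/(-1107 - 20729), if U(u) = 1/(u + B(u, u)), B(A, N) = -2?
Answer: 42207/21836 - sqrt(7805)/109180 ≈ 1.9321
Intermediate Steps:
U(u) = 1/(-2 + u) (U(u) = 1/(u - 2) = 1/(-2 + u))
r(y, a) = sqrt(1/5 + a + y) (r(y, a) = sqrt(1/(-2 + 7) + (y + a)) = sqrt(1/5 + (a + y)) = sqrt(1/5 + a + y))
(-42207 + r(G, 140))/(-1107 - 20729) = (-42207 + sqrt(5 + 25*140 + 25*172)/5)/(-1107 - 20729) = (-42207 + sqrt(5 + 3500 + 4300)/5)/(-21836) = (-42207 + sqrt(7805)/5)*(-1/21836) = 42207/21836 - sqrt(7805)/109180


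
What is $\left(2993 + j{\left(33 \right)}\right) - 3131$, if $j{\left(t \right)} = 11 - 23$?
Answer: $-150$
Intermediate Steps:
$j{\left(t \right)} = -12$
$\left(2993 + j{\left(33 \right)}\right) - 3131 = \left(2993 - 12\right) - 3131 = 2981 - 3131 = -150$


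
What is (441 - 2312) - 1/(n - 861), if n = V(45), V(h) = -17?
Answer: -1642737/878 ≈ -1871.0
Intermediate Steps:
n = -17
(441 - 2312) - 1/(n - 861) = (441 - 2312) - 1/(-17 - 861) = -1871 - 1/(-878) = -1871 - 1*(-1/878) = -1871 + 1/878 = -1642737/878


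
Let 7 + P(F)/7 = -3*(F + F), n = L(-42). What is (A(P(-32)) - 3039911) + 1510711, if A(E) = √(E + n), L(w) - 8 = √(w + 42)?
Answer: -1529200 + √1303 ≈ -1.5292e+6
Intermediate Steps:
L(w) = 8 + √(42 + w) (L(w) = 8 + √(w + 42) = 8 + √(42 + w))
n = 8 (n = 8 + √(42 - 42) = 8 + √0 = 8 + 0 = 8)
P(F) = -49 - 42*F (P(F) = -49 + 7*(-3*(F + F)) = -49 + 7*(-6*F) = -49 - 42*F)
A(E) = √(8 + E) (A(E) = √(E + 8) = √(8 + E))
(A(P(-32)) - 3039911) + 1510711 = (√(8 + (-49 - 42*(-32))) - 3039911) + 1510711 = (√(8 + (-49 + 1344)) - 3039911) + 1510711 = (√(8 + 1295) - 3039911) + 1510711 = (√1303 - 3039911) + 1510711 = (-3039911 + √1303) + 1510711 = -1529200 + √1303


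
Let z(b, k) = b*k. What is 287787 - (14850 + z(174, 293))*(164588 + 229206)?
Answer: -25923958821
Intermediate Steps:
287787 - (14850 + z(174, 293))*(164588 + 229206) = 287787 - (14850 + 174*293)*(164588 + 229206) = 287787 - (14850 + 50982)*393794 = 287787 - 65832*393794 = 287787 - 1*25924246608 = 287787 - 25924246608 = -25923958821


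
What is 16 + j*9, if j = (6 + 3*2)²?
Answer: 1312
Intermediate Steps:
j = 144 (j = (6 + 6)² = 12² = 144)
16 + j*9 = 16 + 144*9 = 16 + 1296 = 1312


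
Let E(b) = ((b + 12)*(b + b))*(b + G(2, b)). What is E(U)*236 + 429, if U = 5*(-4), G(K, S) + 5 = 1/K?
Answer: -1849811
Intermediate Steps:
G(K, S) = -5 + 1/K
U = -20
E(b) = 2*b*(12 + b)*(-9/2 + b) (E(b) = ((b + 12)*(b + b))*(b + (-5 + 1/2)) = ((12 + b)*(2*b))*(b + (-5 + 1/2)) = (2*b*(12 + b))*(b - 9/2) = (2*b*(12 + b))*(-9/2 + b) = 2*b*(12 + b)*(-9/2 + b))
E(U)*236 + 429 = -20*(-108 + 2*(-20)**2 + 15*(-20))*236 + 429 = -20*(-108 + 2*400 - 300)*236 + 429 = -20*(-108 + 800 - 300)*236 + 429 = -20*392*236 + 429 = -7840*236 + 429 = -1850240 + 429 = -1849811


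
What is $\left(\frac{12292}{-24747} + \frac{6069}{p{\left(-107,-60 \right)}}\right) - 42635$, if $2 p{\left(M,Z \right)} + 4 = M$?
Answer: $- \frac{39138849931}{915639} \approx -42745.0$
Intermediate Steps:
$p{\left(M,Z \right)} = -2 + \frac{M}{2}$
$\left(\frac{12292}{-24747} + \frac{6069}{p{\left(-107,-60 \right)}}\right) - 42635 = \left(\frac{12292}{-24747} + \frac{6069}{-2 + \frac{1}{2} \left(-107\right)}\right) - 42635 = \left(12292 \left(- \frac{1}{24747}\right) + \frac{6069}{-2 - \frac{107}{2}}\right) - 42635 = \left(- \frac{12292}{24747} + \frac{6069}{- \frac{111}{2}}\right) - 42635 = \left(- \frac{12292}{24747} + 6069 \left(- \frac{2}{111}\right)\right) - 42635 = \left(- \frac{12292}{24747} - \frac{4046}{37}\right) - 42635 = - \frac{100581166}{915639} - 42635 = - \frac{39138849931}{915639}$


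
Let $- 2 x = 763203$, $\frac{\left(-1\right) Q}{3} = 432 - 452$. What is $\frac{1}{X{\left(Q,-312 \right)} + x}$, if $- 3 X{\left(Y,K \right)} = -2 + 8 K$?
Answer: $- \frac{6}{2284613} \approx -2.6263 \cdot 10^{-6}$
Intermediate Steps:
$Q = 60$ ($Q = - 3 \left(432 - 452\right) = \left(-3\right) \left(-20\right) = 60$)
$X{\left(Y,K \right)} = \frac{2}{3} - \frac{8 K}{3}$ ($X{\left(Y,K \right)} = - \frac{-2 + 8 K}{3} = \frac{2}{3} - \frac{8 K}{3}$)
$x = - \frac{763203}{2}$ ($x = \left(- \frac{1}{2}\right) 763203 = - \frac{763203}{2} \approx -3.816 \cdot 10^{5}$)
$\frac{1}{X{\left(Q,-312 \right)} + x} = \frac{1}{\left(\frac{2}{3} - -832\right) - \frac{763203}{2}} = \frac{1}{\left(\frac{2}{3} + 832\right) - \frac{763203}{2}} = \frac{1}{\frac{2498}{3} - \frac{763203}{2}} = \frac{1}{- \frac{2284613}{6}} = - \frac{6}{2284613}$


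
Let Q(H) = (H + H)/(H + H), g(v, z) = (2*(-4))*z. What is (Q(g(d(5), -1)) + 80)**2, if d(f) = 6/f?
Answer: 6561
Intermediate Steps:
g(v, z) = -8*z
Q(H) = 1 (Q(H) = (2*H)/((2*H)) = (2*H)*(1/(2*H)) = 1)
(Q(g(d(5), -1)) + 80)**2 = (1 + 80)**2 = 81**2 = 6561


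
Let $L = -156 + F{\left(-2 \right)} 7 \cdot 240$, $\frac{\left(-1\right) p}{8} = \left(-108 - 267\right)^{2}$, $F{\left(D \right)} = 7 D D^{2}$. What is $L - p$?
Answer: $1030764$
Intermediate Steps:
$F{\left(D \right)} = 7 D^{3}$
$p = -1125000$ ($p = - 8 \left(-108 - 267\right)^{2} = - 8 \left(-375\right)^{2} = \left(-8\right) 140625 = -1125000$)
$L = -94236$ ($L = -156 + 7 \left(-2\right)^{3} \cdot 7 \cdot 240 = -156 + 7 \left(-8\right) 7 \cdot 240 = -156 + \left(-56\right) 7 \cdot 240 = -156 - 94080 = -94236$)
$L - p = -94236 - -1125000 = -94236 + 1125000 = 1030764$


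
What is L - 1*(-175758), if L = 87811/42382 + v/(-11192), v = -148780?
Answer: 5211013924839/29646209 ≈ 1.7577e+5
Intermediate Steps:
L = 455523417/29646209 (L = 87811/42382 - 148780/(-11192) = 87811*(1/42382) - 148780*(-1/11192) = 87811/42382 + 37195/2798 = 455523417/29646209 ≈ 15.365)
L - 1*(-175758) = 455523417/29646209 - 1*(-175758) = 455523417/29646209 + 175758 = 5211013924839/29646209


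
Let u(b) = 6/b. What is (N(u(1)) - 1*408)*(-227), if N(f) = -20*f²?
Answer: 256056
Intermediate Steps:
(N(u(1)) - 1*408)*(-227) = (-20*(6/1)² - 1*408)*(-227) = (-20*(6*1)² - 408)*(-227) = (-20*6² - 408)*(-227) = (-20*36 - 408)*(-227) = (-720 - 408)*(-227) = -1128*(-227) = 256056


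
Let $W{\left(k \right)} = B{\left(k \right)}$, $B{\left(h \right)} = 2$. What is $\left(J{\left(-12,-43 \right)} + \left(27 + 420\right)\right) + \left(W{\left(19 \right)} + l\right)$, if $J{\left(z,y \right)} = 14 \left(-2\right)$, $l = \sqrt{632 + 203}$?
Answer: $421 + \sqrt{835} \approx 449.9$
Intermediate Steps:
$W{\left(k \right)} = 2$
$l = \sqrt{835} \approx 28.896$
$J{\left(z,y \right)} = -28$
$\left(J{\left(-12,-43 \right)} + \left(27 + 420\right)\right) + \left(W{\left(19 \right)} + l\right) = \left(-28 + \left(27 + 420\right)\right) + \left(2 + \sqrt{835}\right) = \left(-28 + 447\right) + \left(2 + \sqrt{835}\right) = 419 + \left(2 + \sqrt{835}\right) = 421 + \sqrt{835}$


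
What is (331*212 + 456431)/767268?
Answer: 526603/767268 ≈ 0.68634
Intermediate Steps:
(331*212 + 456431)/767268 = (70172 + 456431)*(1/767268) = 526603*(1/767268) = 526603/767268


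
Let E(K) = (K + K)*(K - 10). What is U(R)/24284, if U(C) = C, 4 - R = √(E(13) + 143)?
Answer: 1/6071 - √221/24284 ≈ -0.00044746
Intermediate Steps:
E(K) = 2*K*(-10 + K) (E(K) = (2*K)*(-10 + K) = 2*K*(-10 + K))
R = 4 - √221 (R = 4 - √(2*13*(-10 + 13) + 143) = 4 - √(2*13*3 + 143) = 4 - √(78 + 143) = 4 - √221 ≈ -10.866)
U(R)/24284 = (4 - √221)/24284 = (4 - √221)*(1/24284) = 1/6071 - √221/24284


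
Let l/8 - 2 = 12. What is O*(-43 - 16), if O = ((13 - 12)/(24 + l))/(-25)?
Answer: 59/3400 ≈ 0.017353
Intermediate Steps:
l = 112 (l = 16 + 8*12 = 16 + 96 = 112)
O = -1/3400 (O = ((13 - 12)/(24 + 112))/(-25) = (1/136)*(-1/25) = -1/3400 ≈ -0.00029412)
O*(-43 - 16) = -(-43 - 16)/3400 = -1/3400*(-59) = 59/3400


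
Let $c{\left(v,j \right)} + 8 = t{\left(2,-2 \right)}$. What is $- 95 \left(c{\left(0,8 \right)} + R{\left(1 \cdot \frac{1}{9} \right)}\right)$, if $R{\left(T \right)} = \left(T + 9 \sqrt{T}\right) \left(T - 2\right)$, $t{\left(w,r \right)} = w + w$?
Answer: $\frac{76000}{81} \approx 938.27$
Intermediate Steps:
$t{\left(w,r \right)} = 2 w$
$c{\left(v,j \right)} = -4$ ($c{\left(v,j \right)} = -8 + 2 \cdot 2 = -8 + 4 = -4$)
$R{\left(T \right)} = \left(-2 + T\right) \left(T + 9 \sqrt{T}\right)$ ($R{\left(T \right)} = \left(T + 9 \sqrt{T}\right) \left(-2 + T\right) = \left(-2 + T\right) \left(T + 9 \sqrt{T}\right)$)
$- 95 \left(c{\left(0,8 \right)} + R{\left(1 \cdot \frac{1}{9} \right)}\right) = - 95 \left(-4 + \left(\left(1 \cdot \frac{1}{9}\right)^{2} - 18 \sqrt{1 \cdot \frac{1}{9}} - 2 \cdot 1 \cdot \frac{1}{9} + 9 \left(1 \cdot \frac{1}{9}\right)^{\frac{3}{2}}\right)\right) = - 95 \left(-4 + \left(\left(\frac{1}{9}\right)^{2} - \frac{18}{3} - \frac{2}{9} + \frac{9}{27}\right)\right) = - 95 \left(-4 + \left(\frac{1}{81} - 6 - \frac{2}{9} + 9 \cdot \frac{1}{27}\right)\right) = - 95 \left(-4 + \left(\frac{1}{81} - 6 - \frac{2}{9} + \frac{1}{3}\right)\right) = - 95 \left(-4 - \frac{476}{81}\right) = \left(-95\right) \left(- \frac{800}{81}\right) = \frac{76000}{81}$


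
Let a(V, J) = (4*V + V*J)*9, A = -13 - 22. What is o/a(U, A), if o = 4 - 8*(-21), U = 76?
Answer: -43/5301 ≈ -0.0081117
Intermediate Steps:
A = -35
a(V, J) = 36*V + 9*J*V (a(V, J) = (4*V + J*V)*9 = 36*V + 9*J*V)
o = 172 (o = 4 + 168 = 172)
o/a(U, A) = 172/((9*76*(4 - 35))) = 172/((9*76*(-31))) = 172/(-21204) = 172*(-1/21204) = -43/5301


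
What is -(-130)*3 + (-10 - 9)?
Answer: 371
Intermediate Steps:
-(-130)*3 + (-10 - 9) = -26*(-15) - 19 = 390 - 19 = 371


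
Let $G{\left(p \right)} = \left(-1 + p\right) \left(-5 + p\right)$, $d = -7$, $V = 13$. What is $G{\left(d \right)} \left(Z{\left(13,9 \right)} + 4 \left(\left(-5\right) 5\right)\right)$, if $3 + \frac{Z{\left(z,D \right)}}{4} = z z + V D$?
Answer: $99072$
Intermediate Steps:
$Z{\left(z,D \right)} = -12 + 4 z^{2} + 52 D$ ($Z{\left(z,D \right)} = -12 + 4 \left(z z + 13 D\right) = -12 + 4 \left(z^{2} + 13 D\right) = -12 + \left(4 z^{2} + 52 D\right) = -12 + 4 z^{2} + 52 D$)
$G{\left(d \right)} \left(Z{\left(13,9 \right)} + 4 \left(\left(-5\right) 5\right)\right) = \left(5 + \left(-7\right)^{2} - -42\right) \left(\left(-12 + 4 \cdot 13^{2} + 52 \cdot 9\right) + 4 \left(\left(-5\right) 5\right)\right) = \left(5 + 49 + 42\right) \left(\left(-12 + 4 \cdot 169 + 468\right) + 4 \left(-25\right)\right) = 96 \left(\left(-12 + 676 + 468\right) - 100\right) = 96 \left(1132 - 100\right) = 96 \cdot 1032 = 99072$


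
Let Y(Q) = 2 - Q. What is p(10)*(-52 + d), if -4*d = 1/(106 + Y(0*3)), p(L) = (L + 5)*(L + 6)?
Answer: -112325/9 ≈ -12481.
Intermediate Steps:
p(L) = (5 + L)*(6 + L)
d = -1/432 (d = -1/(4*(106 + (2 - 0*3))) = -1/(4*(106 + (2 - 1*0))) = -1/(4*(106 + (2 + 0))) = -1/(4*(106 + 2)) = -1/4/108 = -1/4*1/108 = -1/432 ≈ -0.0023148)
p(10)*(-52 + d) = (30 + 10**2 + 11*10)*(-52 - 1/432) = (30 + 100 + 110)*(-22465/432) = 240*(-22465/432) = -112325/9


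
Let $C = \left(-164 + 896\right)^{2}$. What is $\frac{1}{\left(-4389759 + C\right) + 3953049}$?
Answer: $\frac{1}{99114} \approx 1.0089 \cdot 10^{-5}$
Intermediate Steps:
$C = 535824$ ($C = 732^{2} = 535824$)
$\frac{1}{\left(-4389759 + C\right) + 3953049} = \frac{1}{\left(-4389759 + 535824\right) + 3953049} = \frac{1}{-3853935 + 3953049} = \frac{1}{99114}$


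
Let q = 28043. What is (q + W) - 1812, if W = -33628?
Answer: -7397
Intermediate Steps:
(q + W) - 1812 = (28043 - 33628) - 1812 = -5585 - 1812 = -7397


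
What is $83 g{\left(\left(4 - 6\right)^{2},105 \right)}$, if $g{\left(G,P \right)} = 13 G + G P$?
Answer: $39176$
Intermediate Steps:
$83 g{\left(\left(4 - 6\right)^{2},105 \right)} = 83 \left(4 - 6\right)^{2} \left(13 + 105\right) = 83 \left(-2\right)^{2} \cdot 118 = 83 \cdot 4 \cdot 118 = 83 \cdot 472 = 39176$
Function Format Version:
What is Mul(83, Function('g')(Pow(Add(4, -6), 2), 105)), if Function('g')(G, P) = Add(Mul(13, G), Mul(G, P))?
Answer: 39176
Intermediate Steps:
Mul(83, Function('g')(Pow(Add(4, -6), 2), 105)) = Mul(83, Mul(Pow(Add(4, -6), 2), Add(13, 105))) = Mul(83, Mul(Pow(-2, 2), 118)) = Mul(83, Mul(4, 118)) = Mul(83, 472) = 39176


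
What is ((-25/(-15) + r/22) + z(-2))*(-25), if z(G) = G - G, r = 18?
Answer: -2050/33 ≈ -62.121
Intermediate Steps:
z(G) = 0
((-25/(-15) + r/22) + z(-2))*(-25) = ((-25/(-15) + 18/22) + 0)*(-25) = ((-25*(-1/15) + 18*(1/22)) + 0)*(-25) = ((5/3 + 9/11) + 0)*(-25) = (82/33 + 0)*(-25) = (82/33)*(-25) = -2050/33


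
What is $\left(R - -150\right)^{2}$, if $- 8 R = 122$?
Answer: $\frac{290521}{16} \approx 18158.0$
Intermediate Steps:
$R = - \frac{61}{4}$ ($R = \left(- \frac{1}{8}\right) 122 = - \frac{61}{4} \approx -15.25$)
$\left(R - -150\right)^{2} = \left(- \frac{61}{4} - -150\right)^{2} = \left(- \frac{61}{4} + 150\right)^{2} = \left(\frac{539}{4}\right)^{2} = \frac{290521}{16}$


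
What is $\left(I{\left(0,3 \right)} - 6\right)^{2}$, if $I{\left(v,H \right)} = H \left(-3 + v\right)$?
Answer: $225$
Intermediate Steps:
$\left(I{\left(0,3 \right)} - 6\right)^{2} = \left(3 \left(-3 + 0\right) - 6\right)^{2} = \left(3 \left(-3\right) - 6\right)^{2} = \left(-9 - 6\right)^{2} = \left(-15\right)^{2} = 225$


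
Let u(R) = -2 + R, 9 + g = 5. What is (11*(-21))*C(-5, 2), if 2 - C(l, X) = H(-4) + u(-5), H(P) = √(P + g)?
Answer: -2079 + 462*I*√2 ≈ -2079.0 + 653.37*I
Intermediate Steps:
g = -4 (g = -9 + 5 = -4)
H(P) = √(-4 + P) (H(P) = √(P - 4) = √(-4 + P))
C(l, X) = 9 - 2*I*√2 (C(l, X) = 2 - (√(-4 - 4) + (-2 - 5)) = 2 - (√(-8) - 7) = 2 - (2*I*√2 - 7) = 2 - (-7 + 2*I*√2) = 2 + (7 - 2*I*√2) = 9 - 2*I*√2)
(11*(-21))*C(-5, 2) = (11*(-21))*(9 - 2*I*√2) = -231*(9 - 2*I*√2) = -2079 + 462*I*√2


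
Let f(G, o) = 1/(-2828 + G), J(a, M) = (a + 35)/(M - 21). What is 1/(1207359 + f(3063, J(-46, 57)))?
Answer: 235/283729366 ≈ 8.2825e-7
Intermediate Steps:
J(a, M) = (35 + a)/(-21 + M)
1/(1207359 + f(3063, J(-46, 57))) = 1/(1207359 + 1/(-2828 + 3063)) = 1/(1207359 + 1/235) = 1/(283729366/235) = 235/283729366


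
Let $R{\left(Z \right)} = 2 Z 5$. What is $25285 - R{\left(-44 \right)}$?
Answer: $25725$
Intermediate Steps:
$R{\left(Z \right)} = 10 Z$
$25285 - R{\left(-44 \right)} = 25285 - 10 \left(-44\right) = 25285 - -440 = 25285 + 440 = 25725$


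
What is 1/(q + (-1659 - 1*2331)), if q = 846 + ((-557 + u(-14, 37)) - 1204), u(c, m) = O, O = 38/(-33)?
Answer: -33/161903 ≈ -0.00020383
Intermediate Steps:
O = -38/33 (O = 38*(-1/33) = -38/33 ≈ -1.1515)
u(c, m) = -38/33
q = -30233/33 (q = 846 + ((-557 - 38/33) - 1204) = 846 + (-18419/33 - 1204) = 846 - 58151/33 = -30233/33 ≈ -916.15)
1/(q + (-1659 - 1*2331)) = 1/(-30233/33 + (-1659 - 1*2331)) = 1/(-30233/33 + (-1659 - 2331)) = 1/(-30233/33 - 3990) = 1/(-161903/33) = -33/161903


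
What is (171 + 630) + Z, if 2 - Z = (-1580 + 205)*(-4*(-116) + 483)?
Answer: 1302928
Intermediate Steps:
Z = 1302127 (Z = 2 - (-1580 + 205)*(-4*(-116) + 483) = 2 - (-1375)*(464 + 483) = 2 - (-1375)*947 = 2 - 1*(-1302125) = 2 + 1302125 = 1302127)
(171 + 630) + Z = (171 + 630) + 1302127 = 801 + 1302127 = 1302928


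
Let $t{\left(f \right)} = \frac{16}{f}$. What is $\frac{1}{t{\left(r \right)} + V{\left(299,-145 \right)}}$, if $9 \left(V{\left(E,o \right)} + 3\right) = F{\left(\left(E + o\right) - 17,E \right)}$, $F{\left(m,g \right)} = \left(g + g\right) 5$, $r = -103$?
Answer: $\frac{927}{305045} \approx 0.0030389$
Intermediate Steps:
$F{\left(m,g \right)} = 10 g$ ($F{\left(m,g \right)} = 2 g 5 = 10 g$)
$V{\left(E,o \right)} = -3 + \frac{10 E}{9}$
$\frac{1}{t{\left(r \right)} + V{\left(299,-145 \right)}} = \frac{1}{\frac{16}{-103} + \left(-3 + \frac{10}{9} \cdot 299\right)} = \frac{1}{16 \left(- \frac{1}{103}\right) + \left(-3 + \frac{2990}{9}\right)} = \frac{1}{- \frac{16}{103} + \frac{2963}{9}} = \frac{1}{\frac{305045}{927}} = \frac{927}{305045}$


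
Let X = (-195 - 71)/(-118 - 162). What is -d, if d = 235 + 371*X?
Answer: -11749/20 ≈ -587.45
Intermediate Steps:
X = 19/20 (X = -266/(-280) = -266*(-1/280) = 19/20 ≈ 0.95000)
d = 11749/20 (d = 235 + 371*(19/20) = 235 + 7049/20 = 11749/20 ≈ 587.45)
-d = -1*11749/20 = -11749/20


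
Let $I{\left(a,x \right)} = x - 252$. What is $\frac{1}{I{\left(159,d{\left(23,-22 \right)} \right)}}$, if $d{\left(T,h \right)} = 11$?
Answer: $- \frac{1}{241} \approx -0.0041494$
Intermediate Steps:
$I{\left(a,x \right)} = -252 + x$ ($I{\left(a,x \right)} = x - 252 = -252 + x$)
$\frac{1}{I{\left(159,d{\left(23,-22 \right)} \right)}} = \frac{1}{-252 + 11} = \frac{1}{-241} = - \frac{1}{241}$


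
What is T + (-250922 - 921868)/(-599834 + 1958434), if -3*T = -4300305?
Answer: 194746361821/135860 ≈ 1.4334e+6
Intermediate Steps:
T = 1433435 (T = -1/3*(-4300305) = 1433435)
T + (-250922 - 921868)/(-599834 + 1958434) = 1433435 + (-250922 - 921868)/(-599834 + 1958434) = 1433435 - 1172790/1358600 = 1433435 - 1172790*1/1358600 = 1433435 - 117279/135860 = 194746361821/135860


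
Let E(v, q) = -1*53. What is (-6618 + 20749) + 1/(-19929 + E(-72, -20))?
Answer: 282365641/19982 ≈ 14131.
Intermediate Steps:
E(v, q) = -53
(-6618 + 20749) + 1/(-19929 + E(-72, -20)) = (-6618 + 20749) + 1/(-19929 - 53) = 14131 + 1/(-19982) = 14131 - 1/19982 = 282365641/19982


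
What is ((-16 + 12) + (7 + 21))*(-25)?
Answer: -600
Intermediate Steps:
((-16 + 12) + (7 + 21))*(-25) = (-4 + 28)*(-25) = 24*(-25) = -600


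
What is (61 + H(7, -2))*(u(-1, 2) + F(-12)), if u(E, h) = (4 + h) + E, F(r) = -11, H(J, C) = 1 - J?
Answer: -330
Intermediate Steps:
u(E, h) = 4 + E + h
(61 + H(7, -2))*(u(-1, 2) + F(-12)) = (61 + (1 - 1*7))*((4 - 1 + 2) - 11) = (61 + (1 - 7))*(5 - 11) = (61 - 6)*(-6) = 55*(-6) = -330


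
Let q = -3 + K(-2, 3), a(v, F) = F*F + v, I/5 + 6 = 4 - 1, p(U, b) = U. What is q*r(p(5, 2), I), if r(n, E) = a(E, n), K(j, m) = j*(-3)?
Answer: 30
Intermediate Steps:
K(j, m) = -3*j
I = -15 (I = -30 + 5*(4 - 1) = -30 + 5*3 = -30 + 15 = -15)
a(v, F) = v + F² (a(v, F) = F² + v = v + F²)
r(n, E) = E + n²
q = 3 (q = -3 - 3*(-2) = -3 + 6 = 3)
q*r(p(5, 2), I) = 3*(-15 + 5²) = 3*(-15 + 25) = 3*10 = 30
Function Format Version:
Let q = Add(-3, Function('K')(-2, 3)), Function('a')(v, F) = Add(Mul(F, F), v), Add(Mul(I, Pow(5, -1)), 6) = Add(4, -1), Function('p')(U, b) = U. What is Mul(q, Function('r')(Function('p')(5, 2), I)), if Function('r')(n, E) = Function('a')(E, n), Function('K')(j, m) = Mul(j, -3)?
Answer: 30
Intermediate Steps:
Function('K')(j, m) = Mul(-3, j)
I = -15 (I = Add(-30, Mul(5, Add(4, -1))) = Add(-30, Mul(5, 3)) = Add(-30, 15) = -15)
Function('a')(v, F) = Add(v, Pow(F, 2)) (Function('a')(v, F) = Add(Pow(F, 2), v) = Add(v, Pow(F, 2)))
Function('r')(n, E) = Add(E, Pow(n, 2))
q = 3 (q = Add(-3, Mul(-3, -2)) = Add(-3, 6) = 3)
Mul(q, Function('r')(Function('p')(5, 2), I)) = Mul(3, Add(-15, Pow(5, 2))) = Mul(3, Add(-15, 25)) = Mul(3, 10) = 30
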